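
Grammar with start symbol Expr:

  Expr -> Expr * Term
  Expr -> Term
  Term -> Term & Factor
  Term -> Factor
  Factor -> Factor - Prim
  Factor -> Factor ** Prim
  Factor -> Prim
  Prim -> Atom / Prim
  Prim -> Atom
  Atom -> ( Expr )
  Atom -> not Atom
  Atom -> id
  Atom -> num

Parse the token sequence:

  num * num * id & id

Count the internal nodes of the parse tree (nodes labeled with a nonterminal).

19

[Expr [Expr [Expr [Term [Factor [Prim [Atom num]]]]] * [Term [Factor [Prim [Atom num]]]]] * [Term [Term [Factor [Prim [Atom id]]]] & [Factor [Prim [Atom id]]]]]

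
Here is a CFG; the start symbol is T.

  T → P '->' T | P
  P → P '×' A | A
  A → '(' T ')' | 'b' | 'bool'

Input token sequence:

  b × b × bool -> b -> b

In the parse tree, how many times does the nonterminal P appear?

5

[T [P [P [P [A b]] × [A b]] × [A bool]] -> [T [P [A b]] -> [T [P [A b]]]]]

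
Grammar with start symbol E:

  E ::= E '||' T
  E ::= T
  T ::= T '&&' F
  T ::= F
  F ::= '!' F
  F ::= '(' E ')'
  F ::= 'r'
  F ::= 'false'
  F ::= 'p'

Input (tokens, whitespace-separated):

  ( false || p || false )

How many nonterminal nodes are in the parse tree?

12

[E [T [F ( [E [E [E [T [F false]]] || [T [F p]]] || [T [F false]]] )]]]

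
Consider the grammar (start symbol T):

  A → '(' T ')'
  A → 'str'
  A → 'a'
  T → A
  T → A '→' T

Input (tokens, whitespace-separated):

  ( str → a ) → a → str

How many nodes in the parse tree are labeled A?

5

[T [A ( [T [A str] → [T [A a]]] )] → [T [A a] → [T [A str]]]]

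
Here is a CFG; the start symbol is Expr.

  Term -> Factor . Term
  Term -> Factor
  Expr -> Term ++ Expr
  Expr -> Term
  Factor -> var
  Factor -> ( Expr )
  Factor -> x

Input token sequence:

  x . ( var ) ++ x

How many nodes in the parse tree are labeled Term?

[Expr [Term [Factor x] . [Term [Factor ( [Expr [Term [Factor var]]] )]]] ++ [Expr [Term [Factor x]]]]

4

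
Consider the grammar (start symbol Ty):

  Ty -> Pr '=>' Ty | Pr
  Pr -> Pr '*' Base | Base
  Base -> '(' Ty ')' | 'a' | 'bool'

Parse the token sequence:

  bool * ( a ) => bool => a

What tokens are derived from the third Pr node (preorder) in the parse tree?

a

[Ty [Pr [Pr [Base bool]] * [Base ( [Ty [Pr [Base a]]] )]] => [Ty [Pr [Base bool]] => [Ty [Pr [Base a]]]]]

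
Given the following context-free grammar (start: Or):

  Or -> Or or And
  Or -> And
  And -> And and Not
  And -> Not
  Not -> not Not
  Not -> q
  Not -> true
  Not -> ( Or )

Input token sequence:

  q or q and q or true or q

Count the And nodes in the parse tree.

5

[Or [Or [Or [Or [And [Not q]]] or [And [And [Not q]] and [Not q]]] or [And [Not true]]] or [And [Not q]]]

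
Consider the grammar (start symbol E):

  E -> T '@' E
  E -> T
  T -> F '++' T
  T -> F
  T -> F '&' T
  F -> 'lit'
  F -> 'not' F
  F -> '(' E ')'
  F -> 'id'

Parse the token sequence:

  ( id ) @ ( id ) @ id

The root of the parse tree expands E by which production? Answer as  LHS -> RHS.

E -> T '@' E

[E [T [F ( [E [T [F id]]] )]] @ [E [T [F ( [E [T [F id]]] )]] @ [E [T [F id]]]]]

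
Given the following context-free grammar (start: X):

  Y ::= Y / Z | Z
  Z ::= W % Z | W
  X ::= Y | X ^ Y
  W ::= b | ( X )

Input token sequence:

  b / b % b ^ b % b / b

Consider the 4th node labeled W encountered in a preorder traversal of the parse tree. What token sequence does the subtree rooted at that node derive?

[X [X [Y [Y [Z [W b]]] / [Z [W b] % [Z [W b]]]]] ^ [Y [Y [Z [W b] % [Z [W b]]]] / [Z [W b]]]]

b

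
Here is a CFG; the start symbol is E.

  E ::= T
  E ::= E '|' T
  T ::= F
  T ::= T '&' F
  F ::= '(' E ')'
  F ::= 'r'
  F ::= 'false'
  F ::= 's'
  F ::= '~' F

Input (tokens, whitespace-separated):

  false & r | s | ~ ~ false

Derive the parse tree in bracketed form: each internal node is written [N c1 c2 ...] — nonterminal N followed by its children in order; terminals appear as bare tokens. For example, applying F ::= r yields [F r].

[E [E [E [T [T [F false]] & [F r]]] | [T [F s]]] | [T [F ~ [F ~ [F false]]]]]

E
E | T
E | T | T
T | T | T
T & F | T | T
F & F | T | T
false & F | T | T
false & r | T | T
false & r | F | T
false & r | s | T
false & r | s | F
false & r | s | ~ F
false & r | s | ~ ~ F
false & r | s | ~ ~ false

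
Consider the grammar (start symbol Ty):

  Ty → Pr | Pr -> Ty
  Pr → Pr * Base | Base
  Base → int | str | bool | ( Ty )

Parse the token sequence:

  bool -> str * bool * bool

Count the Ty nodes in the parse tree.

2

[Ty [Pr [Base bool]] -> [Ty [Pr [Pr [Pr [Base str]] * [Base bool]] * [Base bool]]]]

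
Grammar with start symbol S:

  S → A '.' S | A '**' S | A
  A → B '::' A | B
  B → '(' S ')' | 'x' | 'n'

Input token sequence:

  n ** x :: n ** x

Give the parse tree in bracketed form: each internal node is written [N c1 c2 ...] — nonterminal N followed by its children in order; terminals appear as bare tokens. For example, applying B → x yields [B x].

S
A ** S
B ** S
n ** S
n ** A ** S
n ** B :: A ** S
n ** x :: A ** S
n ** x :: B ** S
n ** x :: n ** S
n ** x :: n ** A
n ** x :: n ** B
n ** x :: n ** x

[S [A [B n]] ** [S [A [B x] :: [A [B n]]] ** [S [A [B x]]]]]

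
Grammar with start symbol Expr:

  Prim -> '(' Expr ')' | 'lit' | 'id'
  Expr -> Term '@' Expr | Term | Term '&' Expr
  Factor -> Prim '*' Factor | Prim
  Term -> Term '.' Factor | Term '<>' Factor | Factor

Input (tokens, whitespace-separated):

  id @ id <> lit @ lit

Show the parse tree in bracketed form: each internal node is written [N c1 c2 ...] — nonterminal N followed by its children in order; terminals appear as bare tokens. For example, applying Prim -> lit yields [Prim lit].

[Expr [Term [Factor [Prim id]]] @ [Expr [Term [Term [Factor [Prim id]]] <> [Factor [Prim lit]]] @ [Expr [Term [Factor [Prim lit]]]]]]

Expr
Term @ Expr
Factor @ Expr
Prim @ Expr
id @ Expr
id @ Term @ Expr
id @ Term <> Factor @ Expr
id @ Factor <> Factor @ Expr
id @ Prim <> Factor @ Expr
id @ id <> Factor @ Expr
id @ id <> Prim @ Expr
id @ id <> lit @ Expr
id @ id <> lit @ Term
id @ id <> lit @ Factor
id @ id <> lit @ Prim
id @ id <> lit @ lit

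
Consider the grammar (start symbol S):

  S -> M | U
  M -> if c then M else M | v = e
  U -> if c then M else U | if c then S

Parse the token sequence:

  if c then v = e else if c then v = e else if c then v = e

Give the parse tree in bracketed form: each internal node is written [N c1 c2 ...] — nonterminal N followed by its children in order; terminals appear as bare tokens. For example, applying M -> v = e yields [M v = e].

[S [U if c then [M v = e] else [U if c then [M v = e] else [U if c then [S [M v = e]]]]]]

S
U
if c then M else U
if c then v = e else U
if c then v = e else if c then M else U
if c then v = e else if c then v = e else U
if c then v = e else if c then v = e else if c then S
if c then v = e else if c then v = e else if c then M
if c then v = e else if c then v = e else if c then v = e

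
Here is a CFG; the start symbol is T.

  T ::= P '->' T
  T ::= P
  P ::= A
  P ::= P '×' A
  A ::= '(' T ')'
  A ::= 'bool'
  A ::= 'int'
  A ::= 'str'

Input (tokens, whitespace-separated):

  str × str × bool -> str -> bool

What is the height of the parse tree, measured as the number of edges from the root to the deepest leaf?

[T [P [P [P [A str]] × [A str]] × [A bool]] -> [T [P [A str]] -> [T [P [A bool]]]]]

5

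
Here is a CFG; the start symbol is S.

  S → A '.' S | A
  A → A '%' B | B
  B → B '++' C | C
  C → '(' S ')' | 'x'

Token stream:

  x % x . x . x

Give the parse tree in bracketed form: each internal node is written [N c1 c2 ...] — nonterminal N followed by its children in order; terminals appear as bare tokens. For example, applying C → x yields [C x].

S
A . S
A % B . S
B % B . S
C % B . S
x % B . S
x % C . S
x % x . S
x % x . A . S
x % x . B . S
x % x . C . S
x % x . x . S
x % x . x . A
x % x . x . B
x % x . x . C
x % x . x . x

[S [A [A [B [C x]]] % [B [C x]]] . [S [A [B [C x]]] . [S [A [B [C x]]]]]]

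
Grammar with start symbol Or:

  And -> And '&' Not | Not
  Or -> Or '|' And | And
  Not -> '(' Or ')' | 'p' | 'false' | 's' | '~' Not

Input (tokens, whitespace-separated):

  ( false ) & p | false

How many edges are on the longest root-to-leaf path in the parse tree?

[Or [Or [And [And [Not ( [Or [And [Not false]]] )]] & [Not p]]] | [And [Not false]]]

8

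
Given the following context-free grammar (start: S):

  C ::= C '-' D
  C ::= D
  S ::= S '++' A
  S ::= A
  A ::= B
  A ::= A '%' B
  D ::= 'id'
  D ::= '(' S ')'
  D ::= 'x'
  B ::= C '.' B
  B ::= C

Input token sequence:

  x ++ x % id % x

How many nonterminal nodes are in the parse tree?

[S [S [A [B [C [D x]]]]] ++ [A [A [A [B [C [D x]]]] % [B [C [D id]]]] % [B [C [D x]]]]]

18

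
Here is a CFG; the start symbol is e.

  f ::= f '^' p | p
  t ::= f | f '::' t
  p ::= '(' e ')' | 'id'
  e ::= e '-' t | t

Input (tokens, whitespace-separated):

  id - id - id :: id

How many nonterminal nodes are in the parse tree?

15

[e [e [e [t [f [p id]]]] - [t [f [p id]]]] - [t [f [p id]] :: [t [f [p id]]]]]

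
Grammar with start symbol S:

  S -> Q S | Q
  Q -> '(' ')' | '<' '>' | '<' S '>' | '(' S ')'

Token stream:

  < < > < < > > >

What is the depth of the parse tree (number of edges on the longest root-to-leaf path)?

[S [Q < [S [Q < >] [S [Q < [S [Q < >]] >]]] >]]

7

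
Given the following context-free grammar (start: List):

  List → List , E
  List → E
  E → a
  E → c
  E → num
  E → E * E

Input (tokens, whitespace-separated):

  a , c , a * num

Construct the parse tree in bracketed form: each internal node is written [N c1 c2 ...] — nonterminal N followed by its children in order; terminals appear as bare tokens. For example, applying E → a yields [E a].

[List [List [List [E a]] , [E c]] , [E [E a] * [E num]]]

List
List , E
List , E , E
E , E , E
a , E , E
a , c , E
a , c , E * E
a , c , a * E
a , c , a * num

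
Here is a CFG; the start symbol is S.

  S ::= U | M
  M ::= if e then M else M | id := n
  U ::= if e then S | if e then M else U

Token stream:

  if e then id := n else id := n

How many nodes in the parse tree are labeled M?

[S [M if e then [M id := n] else [M id := n]]]

3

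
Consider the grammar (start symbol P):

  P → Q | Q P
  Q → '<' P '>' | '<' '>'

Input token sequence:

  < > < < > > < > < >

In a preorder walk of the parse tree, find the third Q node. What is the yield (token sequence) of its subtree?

< >

[P [Q < >] [P [Q < [P [Q < >]] >] [P [Q < >] [P [Q < >]]]]]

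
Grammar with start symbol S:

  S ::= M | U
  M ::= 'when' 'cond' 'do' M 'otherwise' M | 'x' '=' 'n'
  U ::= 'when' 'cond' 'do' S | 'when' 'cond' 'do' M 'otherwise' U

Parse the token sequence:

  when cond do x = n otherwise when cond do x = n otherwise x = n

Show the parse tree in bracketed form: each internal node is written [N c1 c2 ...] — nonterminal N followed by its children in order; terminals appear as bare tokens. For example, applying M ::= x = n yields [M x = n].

[S [M when cond do [M x = n] otherwise [M when cond do [M x = n] otherwise [M x = n]]]]

S
M
when cond do M otherwise M
when cond do x = n otherwise M
when cond do x = n otherwise when cond do M otherwise M
when cond do x = n otherwise when cond do x = n otherwise M
when cond do x = n otherwise when cond do x = n otherwise x = n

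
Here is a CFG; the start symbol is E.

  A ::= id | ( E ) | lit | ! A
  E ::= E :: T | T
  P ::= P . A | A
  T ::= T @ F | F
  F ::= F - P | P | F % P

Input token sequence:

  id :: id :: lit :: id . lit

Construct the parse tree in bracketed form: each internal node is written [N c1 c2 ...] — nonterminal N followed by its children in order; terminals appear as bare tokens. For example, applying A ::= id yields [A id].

E
E :: T
E :: T :: T
E :: T :: T :: T
T :: T :: T :: T
F :: T :: T :: T
P :: T :: T :: T
A :: T :: T :: T
id :: T :: T :: T
id :: F :: T :: T
id :: P :: T :: T
id :: A :: T :: T
id :: id :: T :: T
id :: id :: F :: T
id :: id :: P :: T
id :: id :: A :: T
id :: id :: lit :: T
id :: id :: lit :: F
id :: id :: lit :: P
id :: id :: lit :: P . A
id :: id :: lit :: A . A
id :: id :: lit :: id . A
id :: id :: lit :: id . lit

[E [E [E [E [T [F [P [A id]]]]] :: [T [F [P [A id]]]]] :: [T [F [P [A lit]]]]] :: [T [F [P [P [A id]] . [A lit]]]]]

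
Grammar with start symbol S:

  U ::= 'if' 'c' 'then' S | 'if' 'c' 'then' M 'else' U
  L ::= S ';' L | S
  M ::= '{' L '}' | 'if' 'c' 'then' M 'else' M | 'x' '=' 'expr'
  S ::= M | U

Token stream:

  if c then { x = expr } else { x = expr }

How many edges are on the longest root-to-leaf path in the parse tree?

6

[S [M if c then [M { [L [S [M x = expr]]] }] else [M { [L [S [M x = expr]]] }]]]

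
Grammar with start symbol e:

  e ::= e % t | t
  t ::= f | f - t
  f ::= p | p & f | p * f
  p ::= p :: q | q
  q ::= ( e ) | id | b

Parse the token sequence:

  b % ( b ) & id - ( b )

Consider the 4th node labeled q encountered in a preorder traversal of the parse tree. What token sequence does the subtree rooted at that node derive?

[e [e [t [f [p [q b]]]]] % [t [f [p [q ( [e [t [f [p [q b]]]]] )]] & [f [p [q id]]]] - [t [f [p [q ( [e [t [f [p [q b]]]]] )]]]]]]

id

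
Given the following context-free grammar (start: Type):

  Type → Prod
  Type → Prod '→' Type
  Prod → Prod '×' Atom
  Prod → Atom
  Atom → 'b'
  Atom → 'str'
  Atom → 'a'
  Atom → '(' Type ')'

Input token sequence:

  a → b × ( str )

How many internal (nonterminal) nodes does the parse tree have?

[Type [Prod [Atom a]] → [Type [Prod [Prod [Atom b]] × [Atom ( [Type [Prod [Atom str]]] )]]]]

11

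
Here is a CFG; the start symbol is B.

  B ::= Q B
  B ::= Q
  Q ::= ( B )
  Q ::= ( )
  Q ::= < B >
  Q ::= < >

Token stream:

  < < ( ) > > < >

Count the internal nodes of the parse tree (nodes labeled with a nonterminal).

[B [Q < [B [Q < [B [Q ( )]] >]] >] [B [Q < >]]]

8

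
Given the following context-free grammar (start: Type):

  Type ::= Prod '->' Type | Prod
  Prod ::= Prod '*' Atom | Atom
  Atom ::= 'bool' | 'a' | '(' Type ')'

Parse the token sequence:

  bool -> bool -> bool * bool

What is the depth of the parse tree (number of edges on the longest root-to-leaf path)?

6

[Type [Prod [Atom bool]] -> [Type [Prod [Atom bool]] -> [Type [Prod [Prod [Atom bool]] * [Atom bool]]]]]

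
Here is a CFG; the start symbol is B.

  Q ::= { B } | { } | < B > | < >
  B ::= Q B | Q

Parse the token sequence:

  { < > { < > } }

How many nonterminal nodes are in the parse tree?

8

[B [Q { [B [Q < >] [B [Q { [B [Q < >]] }]]] }]]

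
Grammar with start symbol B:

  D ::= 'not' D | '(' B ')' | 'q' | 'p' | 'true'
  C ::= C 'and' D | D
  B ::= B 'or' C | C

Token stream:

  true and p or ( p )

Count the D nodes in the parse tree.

4

[B [B [C [C [D true]] and [D p]]] or [C [D ( [B [C [D p]]] )]]]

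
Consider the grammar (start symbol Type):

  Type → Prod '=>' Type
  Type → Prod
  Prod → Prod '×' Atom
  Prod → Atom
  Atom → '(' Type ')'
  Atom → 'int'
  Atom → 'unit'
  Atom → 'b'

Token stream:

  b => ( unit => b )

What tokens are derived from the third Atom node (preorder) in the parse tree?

unit

[Type [Prod [Atom b]] => [Type [Prod [Atom ( [Type [Prod [Atom unit]] => [Type [Prod [Atom b]]]] )]]]]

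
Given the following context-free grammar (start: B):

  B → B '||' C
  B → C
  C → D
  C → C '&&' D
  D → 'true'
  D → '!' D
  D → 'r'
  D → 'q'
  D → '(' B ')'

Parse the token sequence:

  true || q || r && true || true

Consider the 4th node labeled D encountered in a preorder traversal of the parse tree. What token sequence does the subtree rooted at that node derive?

[B [B [B [B [C [D true]]] || [C [D q]]] || [C [C [D r]] && [D true]]] || [C [D true]]]

true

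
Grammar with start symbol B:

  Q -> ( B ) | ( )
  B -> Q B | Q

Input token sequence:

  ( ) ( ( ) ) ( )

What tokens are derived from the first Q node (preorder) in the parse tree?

( )

[B [Q ( )] [B [Q ( [B [Q ( )]] )] [B [Q ( )]]]]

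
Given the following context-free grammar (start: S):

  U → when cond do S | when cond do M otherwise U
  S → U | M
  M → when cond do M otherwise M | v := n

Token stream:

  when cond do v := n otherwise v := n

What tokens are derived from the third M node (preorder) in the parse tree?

[S [M when cond do [M v := n] otherwise [M v := n]]]

v := n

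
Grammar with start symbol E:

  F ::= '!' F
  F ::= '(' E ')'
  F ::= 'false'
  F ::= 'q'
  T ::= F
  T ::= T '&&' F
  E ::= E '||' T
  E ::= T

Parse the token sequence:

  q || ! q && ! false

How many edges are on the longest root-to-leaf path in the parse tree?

[E [E [T [F q]]] || [T [T [F ! [F q]]] && [F ! [F false]]]]

5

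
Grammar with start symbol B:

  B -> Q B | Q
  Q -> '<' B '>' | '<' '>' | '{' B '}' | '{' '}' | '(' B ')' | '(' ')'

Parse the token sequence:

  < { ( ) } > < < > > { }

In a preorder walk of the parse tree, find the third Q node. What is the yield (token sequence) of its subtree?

( )

[B [Q < [B [Q { [B [Q ( )]] }]] >] [B [Q < [B [Q < >]] >] [B [Q { }]]]]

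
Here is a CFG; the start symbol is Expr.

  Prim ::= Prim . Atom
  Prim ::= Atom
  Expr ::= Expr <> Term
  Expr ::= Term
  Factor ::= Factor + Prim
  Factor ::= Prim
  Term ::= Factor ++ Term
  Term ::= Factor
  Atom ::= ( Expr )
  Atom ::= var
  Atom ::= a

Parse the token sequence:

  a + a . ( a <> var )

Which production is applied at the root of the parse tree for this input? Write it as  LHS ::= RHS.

Expr ::= Term

[Expr [Term [Factor [Factor [Prim [Atom a]]] + [Prim [Prim [Atom a]] . [Atom ( [Expr [Expr [Term [Factor [Prim [Atom a]]]]] <> [Term [Factor [Prim [Atom var]]]]] )]]]]]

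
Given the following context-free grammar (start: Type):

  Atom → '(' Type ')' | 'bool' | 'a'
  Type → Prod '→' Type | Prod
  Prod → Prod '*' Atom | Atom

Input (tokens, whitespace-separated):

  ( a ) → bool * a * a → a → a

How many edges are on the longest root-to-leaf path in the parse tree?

[Type [Prod [Atom ( [Type [Prod [Atom a]]] )]] → [Type [Prod [Prod [Prod [Atom bool]] * [Atom a]] * [Atom a]] → [Type [Prod [Atom a]] → [Type [Prod [Atom a]]]]]]

6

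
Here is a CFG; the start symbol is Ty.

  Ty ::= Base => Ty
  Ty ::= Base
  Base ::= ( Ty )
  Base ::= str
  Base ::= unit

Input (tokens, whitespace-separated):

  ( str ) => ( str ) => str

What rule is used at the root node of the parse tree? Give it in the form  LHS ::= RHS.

[Ty [Base ( [Ty [Base str]] )] => [Ty [Base ( [Ty [Base str]] )] => [Ty [Base str]]]]

Ty ::= Base => Ty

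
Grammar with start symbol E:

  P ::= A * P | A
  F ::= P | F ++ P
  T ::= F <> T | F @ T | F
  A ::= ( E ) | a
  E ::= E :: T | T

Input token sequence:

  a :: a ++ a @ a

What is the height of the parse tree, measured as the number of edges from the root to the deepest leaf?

[E [E [T [F [P [A a]]]]] :: [T [F [F [P [A a]]] ++ [P [A a]]] @ [T [F [P [A a]]]]]]

6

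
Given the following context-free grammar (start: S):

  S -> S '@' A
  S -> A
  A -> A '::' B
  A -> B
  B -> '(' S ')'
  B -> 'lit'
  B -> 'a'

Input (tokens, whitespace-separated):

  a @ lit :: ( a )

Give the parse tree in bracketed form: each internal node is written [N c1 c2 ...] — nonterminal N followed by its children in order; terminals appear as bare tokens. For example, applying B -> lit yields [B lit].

S
S @ A
A @ A
B @ A
a @ A
a @ A :: B
a @ B :: B
a @ lit :: B
a @ lit :: ( S )
a @ lit :: ( A )
a @ lit :: ( B )
a @ lit :: ( a )

[S [S [A [B a]]] @ [A [A [B lit]] :: [B ( [S [A [B a]]] )]]]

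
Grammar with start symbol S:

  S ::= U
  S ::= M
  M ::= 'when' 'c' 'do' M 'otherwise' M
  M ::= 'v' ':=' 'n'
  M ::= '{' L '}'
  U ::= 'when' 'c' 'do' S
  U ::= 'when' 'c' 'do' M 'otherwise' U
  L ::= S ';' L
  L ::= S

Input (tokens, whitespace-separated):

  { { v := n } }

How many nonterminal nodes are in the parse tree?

8

[S [M { [L [S [M { [L [S [M v := n]]] }]]] }]]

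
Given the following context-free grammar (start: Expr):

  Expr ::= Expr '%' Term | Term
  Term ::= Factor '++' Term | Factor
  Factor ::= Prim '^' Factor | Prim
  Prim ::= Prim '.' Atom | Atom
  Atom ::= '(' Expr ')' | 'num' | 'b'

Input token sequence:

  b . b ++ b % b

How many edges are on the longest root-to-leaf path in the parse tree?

7

[Expr [Expr [Term [Factor [Prim [Prim [Atom b]] . [Atom b]]] ++ [Term [Factor [Prim [Atom b]]]]]] % [Term [Factor [Prim [Atom b]]]]]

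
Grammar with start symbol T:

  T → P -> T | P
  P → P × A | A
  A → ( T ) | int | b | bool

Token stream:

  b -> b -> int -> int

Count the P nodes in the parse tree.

4

[T [P [A b]] -> [T [P [A b]] -> [T [P [A int]] -> [T [P [A int]]]]]]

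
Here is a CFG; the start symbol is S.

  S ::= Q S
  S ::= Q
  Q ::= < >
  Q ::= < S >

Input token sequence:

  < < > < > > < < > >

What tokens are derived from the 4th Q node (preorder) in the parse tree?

< < > >

[S [Q < [S [Q < >] [S [Q < >]]] >] [S [Q < [S [Q < >]] >]]]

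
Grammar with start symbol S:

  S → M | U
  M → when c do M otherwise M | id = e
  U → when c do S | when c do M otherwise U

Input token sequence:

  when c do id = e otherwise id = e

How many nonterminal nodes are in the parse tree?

4

[S [M when c do [M id = e] otherwise [M id = e]]]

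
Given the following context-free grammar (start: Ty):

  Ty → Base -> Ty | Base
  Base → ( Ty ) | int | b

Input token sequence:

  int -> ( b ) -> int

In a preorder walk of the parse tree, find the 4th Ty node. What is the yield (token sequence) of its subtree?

[Ty [Base int] -> [Ty [Base ( [Ty [Base b]] )] -> [Ty [Base int]]]]

int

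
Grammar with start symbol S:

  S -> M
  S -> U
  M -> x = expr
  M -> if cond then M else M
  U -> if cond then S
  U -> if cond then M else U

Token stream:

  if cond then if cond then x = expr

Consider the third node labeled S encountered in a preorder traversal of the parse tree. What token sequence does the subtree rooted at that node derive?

x = expr

[S [U if cond then [S [U if cond then [S [M x = expr]]]]]]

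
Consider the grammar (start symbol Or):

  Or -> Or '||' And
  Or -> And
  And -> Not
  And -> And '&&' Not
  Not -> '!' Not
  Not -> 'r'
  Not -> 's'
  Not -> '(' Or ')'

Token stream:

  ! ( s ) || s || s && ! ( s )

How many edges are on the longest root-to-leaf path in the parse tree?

[Or [Or [Or [And [Not ! [Not ( [Or [And [Not s]]] )]]]] || [And [Not s]]] || [And [And [Not s]] && [Not ! [Not ( [Or [And [Not s]]] )]]]]

9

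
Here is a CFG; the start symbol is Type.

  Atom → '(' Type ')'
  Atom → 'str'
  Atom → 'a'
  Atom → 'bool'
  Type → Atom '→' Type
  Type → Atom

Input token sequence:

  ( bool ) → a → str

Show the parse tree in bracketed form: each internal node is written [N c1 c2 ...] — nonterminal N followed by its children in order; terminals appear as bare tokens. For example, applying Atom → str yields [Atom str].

[Type [Atom ( [Type [Atom bool]] )] → [Type [Atom a] → [Type [Atom str]]]]

Type
Atom → Type
( Type ) → Type
( Atom ) → Type
( bool ) → Type
( bool ) → Atom → Type
( bool ) → a → Type
( bool ) → a → Atom
( bool ) → a → str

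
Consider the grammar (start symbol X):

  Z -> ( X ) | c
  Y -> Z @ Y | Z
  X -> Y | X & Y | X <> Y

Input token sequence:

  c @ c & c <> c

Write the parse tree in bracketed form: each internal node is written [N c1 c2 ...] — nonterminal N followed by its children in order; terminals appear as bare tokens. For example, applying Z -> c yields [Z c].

[X [X [X [Y [Z c] @ [Y [Z c]]]] & [Y [Z c]]] <> [Y [Z c]]]

X
X <> Y
X & Y <> Y
Y & Y <> Y
Z @ Y & Y <> Y
c @ Y & Y <> Y
c @ Z & Y <> Y
c @ c & Y <> Y
c @ c & Z <> Y
c @ c & c <> Y
c @ c & c <> Z
c @ c & c <> c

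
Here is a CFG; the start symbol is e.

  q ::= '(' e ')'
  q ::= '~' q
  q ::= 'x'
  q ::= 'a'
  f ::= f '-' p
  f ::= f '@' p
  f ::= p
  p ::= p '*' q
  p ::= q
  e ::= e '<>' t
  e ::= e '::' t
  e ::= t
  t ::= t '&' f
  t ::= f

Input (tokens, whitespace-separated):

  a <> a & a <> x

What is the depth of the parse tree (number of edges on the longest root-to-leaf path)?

[e [e [e [t [f [p [q a]]]]] <> [t [t [f [p [q a]]]] & [f [p [q a]]]]] <> [t [f [p [q x]]]]]

7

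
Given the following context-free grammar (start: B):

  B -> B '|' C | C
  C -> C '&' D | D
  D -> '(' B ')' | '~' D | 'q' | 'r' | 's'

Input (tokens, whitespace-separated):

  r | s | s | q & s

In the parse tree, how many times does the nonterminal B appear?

[B [B [B [B [C [D r]]] | [C [D s]]] | [C [D s]]] | [C [C [D q]] & [D s]]]

4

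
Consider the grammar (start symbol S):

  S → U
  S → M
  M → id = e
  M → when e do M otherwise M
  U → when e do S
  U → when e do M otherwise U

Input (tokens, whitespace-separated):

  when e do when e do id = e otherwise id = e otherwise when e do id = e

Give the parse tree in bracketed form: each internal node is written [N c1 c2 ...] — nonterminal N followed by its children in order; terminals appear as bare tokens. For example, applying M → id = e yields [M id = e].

S
U
when e do M otherwise U
when e do when e do M otherwise M otherwise U
when e do when e do id = e otherwise M otherwise U
when e do when e do id = e otherwise id = e otherwise U
when e do when e do id = e otherwise id = e otherwise when e do S
when e do when e do id = e otherwise id = e otherwise when e do M
when e do when e do id = e otherwise id = e otherwise when e do id = e

[S [U when e do [M when e do [M id = e] otherwise [M id = e]] otherwise [U when e do [S [M id = e]]]]]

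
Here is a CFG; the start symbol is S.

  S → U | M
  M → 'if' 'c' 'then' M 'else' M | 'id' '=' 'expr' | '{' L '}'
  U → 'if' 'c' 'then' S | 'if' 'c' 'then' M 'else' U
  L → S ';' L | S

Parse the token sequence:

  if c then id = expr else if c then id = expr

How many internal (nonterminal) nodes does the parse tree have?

6

[S [U if c then [M id = expr] else [U if c then [S [M id = expr]]]]]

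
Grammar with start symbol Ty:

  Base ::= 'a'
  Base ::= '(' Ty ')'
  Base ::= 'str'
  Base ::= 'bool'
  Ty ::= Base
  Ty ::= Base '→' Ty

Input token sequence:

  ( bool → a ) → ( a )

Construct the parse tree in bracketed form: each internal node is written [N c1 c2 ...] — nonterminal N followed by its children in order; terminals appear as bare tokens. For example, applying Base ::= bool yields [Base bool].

Ty
Base → Ty
( Ty ) → Ty
( Base → Ty ) → Ty
( bool → Ty ) → Ty
( bool → Base ) → Ty
( bool → a ) → Ty
( bool → a ) → Base
( bool → a ) → ( Ty )
( bool → a ) → ( Base )
( bool → a ) → ( a )

[Ty [Base ( [Ty [Base bool] → [Ty [Base a]]] )] → [Ty [Base ( [Ty [Base a]] )]]]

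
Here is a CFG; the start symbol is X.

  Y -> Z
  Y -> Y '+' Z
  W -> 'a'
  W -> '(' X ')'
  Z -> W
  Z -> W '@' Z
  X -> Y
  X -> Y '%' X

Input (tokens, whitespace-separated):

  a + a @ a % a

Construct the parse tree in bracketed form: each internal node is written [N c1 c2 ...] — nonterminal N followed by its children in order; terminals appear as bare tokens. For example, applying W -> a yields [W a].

X
Y % X
Y + Z % X
Z + Z % X
W + Z % X
a + Z % X
a + W @ Z % X
a + a @ Z % X
a + a @ W % X
a + a @ a % X
a + a @ a % Y
a + a @ a % Z
a + a @ a % W
a + a @ a % a

[X [Y [Y [Z [W a]]] + [Z [W a] @ [Z [W a]]]] % [X [Y [Z [W a]]]]]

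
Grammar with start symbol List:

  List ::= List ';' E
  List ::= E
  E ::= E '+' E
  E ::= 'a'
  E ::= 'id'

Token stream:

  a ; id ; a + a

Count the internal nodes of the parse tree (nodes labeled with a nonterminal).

[List [List [List [E a]] ; [E id]] ; [E [E a] + [E a]]]

8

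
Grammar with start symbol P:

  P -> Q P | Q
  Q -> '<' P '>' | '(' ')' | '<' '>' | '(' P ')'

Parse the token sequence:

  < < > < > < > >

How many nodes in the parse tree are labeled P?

[P [Q < [P [Q < >] [P [Q < >] [P [Q < >]]]] >]]

4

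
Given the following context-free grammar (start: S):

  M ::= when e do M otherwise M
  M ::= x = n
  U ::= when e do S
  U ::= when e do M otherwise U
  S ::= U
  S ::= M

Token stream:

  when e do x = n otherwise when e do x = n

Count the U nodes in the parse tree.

2

[S [U when e do [M x = n] otherwise [U when e do [S [M x = n]]]]]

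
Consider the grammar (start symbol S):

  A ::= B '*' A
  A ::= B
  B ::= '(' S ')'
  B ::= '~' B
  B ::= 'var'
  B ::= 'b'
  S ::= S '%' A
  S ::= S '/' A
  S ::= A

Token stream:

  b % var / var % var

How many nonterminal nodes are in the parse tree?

12

[S [S [S [S [A [B b]]] % [A [B var]]] / [A [B var]]] % [A [B var]]]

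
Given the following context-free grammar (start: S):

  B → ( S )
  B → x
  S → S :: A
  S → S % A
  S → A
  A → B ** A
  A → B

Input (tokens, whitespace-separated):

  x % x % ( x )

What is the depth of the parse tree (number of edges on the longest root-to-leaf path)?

6

[S [S [S [A [B x]]] % [A [B x]]] % [A [B ( [S [A [B x]]] )]]]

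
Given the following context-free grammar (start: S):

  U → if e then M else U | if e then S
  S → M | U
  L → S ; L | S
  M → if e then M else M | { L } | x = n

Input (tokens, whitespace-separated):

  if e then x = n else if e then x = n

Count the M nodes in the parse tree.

2

[S [U if e then [M x = n] else [U if e then [S [M x = n]]]]]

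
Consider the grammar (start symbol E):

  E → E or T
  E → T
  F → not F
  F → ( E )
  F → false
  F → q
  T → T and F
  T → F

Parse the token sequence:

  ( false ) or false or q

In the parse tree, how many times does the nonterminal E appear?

[E [E [E [T [F ( [E [T [F false]]] )]]] or [T [F false]]] or [T [F q]]]

4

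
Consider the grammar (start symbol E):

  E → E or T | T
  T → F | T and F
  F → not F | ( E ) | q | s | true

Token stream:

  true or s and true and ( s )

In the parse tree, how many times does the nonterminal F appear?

5

[E [E [T [F true]]] or [T [T [T [F s]] and [F true]] and [F ( [E [T [F s]]] )]]]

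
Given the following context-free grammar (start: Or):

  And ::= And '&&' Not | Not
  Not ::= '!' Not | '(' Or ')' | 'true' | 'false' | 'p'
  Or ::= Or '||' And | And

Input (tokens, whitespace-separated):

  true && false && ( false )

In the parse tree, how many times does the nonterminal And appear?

4

[Or [And [And [And [Not true]] && [Not false]] && [Not ( [Or [And [Not false]]] )]]]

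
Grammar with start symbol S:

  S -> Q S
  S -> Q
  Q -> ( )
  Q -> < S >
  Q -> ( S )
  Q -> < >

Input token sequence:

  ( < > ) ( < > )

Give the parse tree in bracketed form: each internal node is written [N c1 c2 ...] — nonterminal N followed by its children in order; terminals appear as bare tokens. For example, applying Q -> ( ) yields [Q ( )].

S
Q S
( S ) S
( Q ) S
( < > ) S
( < > ) Q
( < > ) ( S )
( < > ) ( Q )
( < > ) ( < > )

[S [Q ( [S [Q < >]] )] [S [Q ( [S [Q < >]] )]]]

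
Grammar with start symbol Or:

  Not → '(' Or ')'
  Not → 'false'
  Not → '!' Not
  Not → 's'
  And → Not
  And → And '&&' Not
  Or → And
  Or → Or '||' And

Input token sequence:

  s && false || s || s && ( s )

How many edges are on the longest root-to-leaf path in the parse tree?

[Or [Or [Or [And [And [Not s]] && [Not false]]] || [And [Not s]]] || [And [And [Not s]] && [Not ( [Or [And [Not s]]] )]]]

6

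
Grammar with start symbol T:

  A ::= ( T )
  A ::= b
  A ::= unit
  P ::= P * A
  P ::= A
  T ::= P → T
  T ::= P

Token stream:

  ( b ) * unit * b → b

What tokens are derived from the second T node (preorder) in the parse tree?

[T [P [P [P [A ( [T [P [A b]]] )]] * [A unit]] * [A b]] → [T [P [A b]]]]

b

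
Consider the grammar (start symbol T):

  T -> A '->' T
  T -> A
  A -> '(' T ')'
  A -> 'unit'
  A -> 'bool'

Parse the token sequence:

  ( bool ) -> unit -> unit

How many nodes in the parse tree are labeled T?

[T [A ( [T [A bool]] )] -> [T [A unit] -> [T [A unit]]]]

4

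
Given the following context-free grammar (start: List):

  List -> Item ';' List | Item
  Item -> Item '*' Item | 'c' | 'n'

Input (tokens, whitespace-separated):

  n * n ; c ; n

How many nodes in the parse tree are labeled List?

[List [Item [Item n] * [Item n]] ; [List [Item c] ; [List [Item n]]]]

3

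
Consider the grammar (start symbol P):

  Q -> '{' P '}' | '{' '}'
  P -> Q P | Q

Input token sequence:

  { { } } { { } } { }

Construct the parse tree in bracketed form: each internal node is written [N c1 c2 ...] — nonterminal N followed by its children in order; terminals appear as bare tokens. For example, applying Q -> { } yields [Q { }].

[P [Q { [P [Q { }]] }] [P [Q { [P [Q { }]] }] [P [Q { }]]]]

P
Q P
{ P } P
{ Q } P
{ { } } P
{ { } } Q P
{ { } } { P } P
{ { } } { Q } P
{ { } } { { } } P
{ { } } { { } } Q
{ { } } { { } } { }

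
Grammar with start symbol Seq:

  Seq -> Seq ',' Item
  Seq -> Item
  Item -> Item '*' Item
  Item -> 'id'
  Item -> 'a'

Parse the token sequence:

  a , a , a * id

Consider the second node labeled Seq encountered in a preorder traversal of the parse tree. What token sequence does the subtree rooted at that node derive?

[Seq [Seq [Seq [Item a]] , [Item a]] , [Item [Item a] * [Item id]]]

a , a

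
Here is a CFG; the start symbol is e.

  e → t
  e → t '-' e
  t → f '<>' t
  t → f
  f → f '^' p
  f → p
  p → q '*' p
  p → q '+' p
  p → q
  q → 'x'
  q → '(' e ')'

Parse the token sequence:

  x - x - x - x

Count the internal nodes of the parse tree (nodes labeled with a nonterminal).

[e [t [f [p [q x]]]] - [e [t [f [p [q x]]]] - [e [t [f [p [q x]]]] - [e [t [f [p [q x]]]]]]]]

20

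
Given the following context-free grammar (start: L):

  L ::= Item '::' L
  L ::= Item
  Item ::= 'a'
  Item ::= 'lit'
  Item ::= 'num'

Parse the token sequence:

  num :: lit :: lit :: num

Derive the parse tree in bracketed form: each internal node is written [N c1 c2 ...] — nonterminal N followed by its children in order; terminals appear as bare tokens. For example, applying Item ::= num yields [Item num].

[L [Item num] :: [L [Item lit] :: [L [Item lit] :: [L [Item num]]]]]

L
Item :: L
num :: L
num :: Item :: L
num :: lit :: L
num :: lit :: Item :: L
num :: lit :: lit :: L
num :: lit :: lit :: Item
num :: lit :: lit :: num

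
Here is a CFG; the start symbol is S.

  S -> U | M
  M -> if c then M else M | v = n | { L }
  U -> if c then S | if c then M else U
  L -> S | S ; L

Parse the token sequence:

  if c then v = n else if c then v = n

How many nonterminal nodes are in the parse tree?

[S [U if c then [M v = n] else [U if c then [S [M v = n]]]]]

6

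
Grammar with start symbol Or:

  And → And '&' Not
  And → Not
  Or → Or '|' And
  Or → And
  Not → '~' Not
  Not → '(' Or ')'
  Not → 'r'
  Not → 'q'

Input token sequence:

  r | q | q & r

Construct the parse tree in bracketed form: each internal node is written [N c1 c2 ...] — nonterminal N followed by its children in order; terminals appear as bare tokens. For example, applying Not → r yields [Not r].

[Or [Or [Or [And [Not r]]] | [And [Not q]]] | [And [And [Not q]] & [Not r]]]

Or
Or | And
Or | And | And
And | And | And
Not | And | And
r | And | And
r | Not | And
r | q | And
r | q | And & Not
r | q | Not & Not
r | q | q & Not
r | q | q & r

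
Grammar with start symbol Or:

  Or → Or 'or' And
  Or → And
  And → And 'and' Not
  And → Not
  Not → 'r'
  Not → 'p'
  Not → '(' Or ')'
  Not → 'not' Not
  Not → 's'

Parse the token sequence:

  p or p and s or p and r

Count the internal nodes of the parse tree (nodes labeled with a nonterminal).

[Or [Or [Or [And [Not p]]] or [And [And [Not p]] and [Not s]]] or [And [And [Not p]] and [Not r]]]

13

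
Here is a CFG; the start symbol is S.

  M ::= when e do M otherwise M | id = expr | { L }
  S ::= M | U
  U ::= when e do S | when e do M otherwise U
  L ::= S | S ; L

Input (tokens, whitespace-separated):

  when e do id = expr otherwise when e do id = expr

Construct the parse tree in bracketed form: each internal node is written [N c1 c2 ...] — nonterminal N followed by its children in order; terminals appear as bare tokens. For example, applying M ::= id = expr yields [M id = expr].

S
U
when e do M otherwise U
when e do id = expr otherwise U
when e do id = expr otherwise when e do S
when e do id = expr otherwise when e do M
when e do id = expr otherwise when e do id = expr

[S [U when e do [M id = expr] otherwise [U when e do [S [M id = expr]]]]]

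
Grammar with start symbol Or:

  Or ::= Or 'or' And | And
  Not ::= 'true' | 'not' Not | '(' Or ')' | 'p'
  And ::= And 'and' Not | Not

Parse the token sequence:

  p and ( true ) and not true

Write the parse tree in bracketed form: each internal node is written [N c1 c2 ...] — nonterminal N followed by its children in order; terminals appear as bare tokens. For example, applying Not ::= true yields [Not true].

Or
And
And and Not
And and Not and Not
Not and Not and Not
p and Not and Not
p and ( Or ) and Not
p and ( And ) and Not
p and ( Not ) and Not
p and ( true ) and Not
p and ( true ) and not Not
p and ( true ) and not true

[Or [And [And [And [Not p]] and [Not ( [Or [And [Not true]]] )]] and [Not not [Not true]]]]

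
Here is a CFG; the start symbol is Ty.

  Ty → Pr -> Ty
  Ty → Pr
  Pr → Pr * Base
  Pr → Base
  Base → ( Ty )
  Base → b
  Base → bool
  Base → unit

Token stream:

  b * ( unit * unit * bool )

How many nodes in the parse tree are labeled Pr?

[Ty [Pr [Pr [Base b]] * [Base ( [Ty [Pr [Pr [Pr [Base unit]] * [Base unit]] * [Base bool]]] )]]]

5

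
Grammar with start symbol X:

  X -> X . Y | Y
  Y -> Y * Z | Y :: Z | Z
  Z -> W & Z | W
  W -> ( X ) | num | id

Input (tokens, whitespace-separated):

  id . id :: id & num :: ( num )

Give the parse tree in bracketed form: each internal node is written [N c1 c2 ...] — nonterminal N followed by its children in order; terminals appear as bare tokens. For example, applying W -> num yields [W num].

[X [X [Y [Z [W id]]]] . [Y [Y [Y [Z [W id]]] :: [Z [W id] & [Z [W num]]]] :: [Z [W ( [X [Y [Z [W num]]]] )]]]]

X
X . Y
Y . Y
Z . Y
W . Y
id . Y
id . Y :: Z
id . Y :: Z :: Z
id . Z :: Z :: Z
id . W :: Z :: Z
id . id :: Z :: Z
id . id :: W & Z :: Z
id . id :: id & Z :: Z
id . id :: id & W :: Z
id . id :: id & num :: Z
id . id :: id & num :: W
id . id :: id & num :: ( X )
id . id :: id & num :: ( Y )
id . id :: id & num :: ( Z )
id . id :: id & num :: ( W )
id . id :: id & num :: ( num )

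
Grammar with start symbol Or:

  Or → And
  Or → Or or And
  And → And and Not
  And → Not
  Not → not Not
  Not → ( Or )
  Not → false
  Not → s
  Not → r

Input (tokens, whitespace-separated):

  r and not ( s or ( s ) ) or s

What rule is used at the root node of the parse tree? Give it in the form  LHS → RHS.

[Or [Or [And [And [Not r]] and [Not not [Not ( [Or [Or [And [Not s]]] or [And [Not ( [Or [And [Not s]]] )]]] )]]]] or [And [Not s]]]

Or → Or or And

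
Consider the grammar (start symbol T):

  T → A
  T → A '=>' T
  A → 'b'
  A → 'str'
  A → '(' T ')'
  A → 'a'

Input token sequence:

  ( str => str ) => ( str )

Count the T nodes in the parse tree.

[T [A ( [T [A str] => [T [A str]]] )] => [T [A ( [T [A str]] )]]]

5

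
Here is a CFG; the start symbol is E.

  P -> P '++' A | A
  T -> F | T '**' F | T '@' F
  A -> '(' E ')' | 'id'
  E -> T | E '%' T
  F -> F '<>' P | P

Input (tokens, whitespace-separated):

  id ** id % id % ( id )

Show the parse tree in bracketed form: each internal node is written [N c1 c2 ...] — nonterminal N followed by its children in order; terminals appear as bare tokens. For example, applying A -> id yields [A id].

[E [E [E [T [T [F [P [A id]]]] ** [F [P [A id]]]]] % [T [F [P [A id]]]]] % [T [F [P [A ( [E [T [F [P [A id]]]]] )]]]]]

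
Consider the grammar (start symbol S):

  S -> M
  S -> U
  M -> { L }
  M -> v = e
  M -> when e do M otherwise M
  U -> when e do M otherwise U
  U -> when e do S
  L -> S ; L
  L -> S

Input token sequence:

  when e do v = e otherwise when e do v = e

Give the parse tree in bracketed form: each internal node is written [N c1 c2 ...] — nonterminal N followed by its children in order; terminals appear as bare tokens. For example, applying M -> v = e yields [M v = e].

S
U
when e do M otherwise U
when e do v = e otherwise U
when e do v = e otherwise when e do S
when e do v = e otherwise when e do M
when e do v = e otherwise when e do v = e

[S [U when e do [M v = e] otherwise [U when e do [S [M v = e]]]]]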